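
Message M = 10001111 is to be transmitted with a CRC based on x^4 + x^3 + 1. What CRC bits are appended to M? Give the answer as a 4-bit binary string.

0111

Append 4 zeros: 100011110000. Divide by 11001 (XOR where the leading bit is 1):
  pos 0: 10001 XOR 11001 = 01000
  pos 1: 10001 XOR 11001 = 01000
  pos 2: 10001 XOR 11001 = 01000
  pos 3: 10001 XOR 11001 = 01000
  pos 4: 10000 XOR 11001 = 01001
  pos 5: 10010 XOR 11001 = 01011
  pos 6: 10110 XOR 11001 = 01111
  pos 7: 11110 XOR 11001 = 00111
Remainder (last 4 bits) = 0111. This is the CRC / FCS.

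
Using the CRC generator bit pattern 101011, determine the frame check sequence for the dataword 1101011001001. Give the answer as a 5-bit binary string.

Append 5 zeros: 110101100100100000. Divide by 101011 (XOR where the leading bit is 1):
  pos 0: 110101 XOR 101011 = 011110
  pos 1: 111101 XOR 101011 = 010110
  pos 2: 101100 XOR 101011 = 000111
  pos 5: 111010 XOR 101011 = 010001
  pos 6: 100010 XOR 101011 = 001001
  pos 8: 100110 XOR 101011 = 001101
  pos 10: 110100 XOR 101011 = 011111
  pos 11: 111110 XOR 101011 = 010101
  pos 12: 101010 XOR 101011 = 000001
Remainder (last 5 bits) = 00001. This is the CRC / FCS.

00001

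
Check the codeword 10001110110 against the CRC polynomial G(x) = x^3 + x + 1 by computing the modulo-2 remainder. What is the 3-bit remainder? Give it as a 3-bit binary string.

001

Modulo-2 division of 10001110110 by 1011:
  pos 0: 1000 XOR 1011 = 0011
  pos 2: 1111 XOR 1011 = 0100
  pos 3: 1001 XOR 1011 = 0010
  pos 5: 1001 XOR 1011 = 0010
  pos 7: 1010 XOR 1011 = 0001
Remainder = 001 (nonzero — an error is detected).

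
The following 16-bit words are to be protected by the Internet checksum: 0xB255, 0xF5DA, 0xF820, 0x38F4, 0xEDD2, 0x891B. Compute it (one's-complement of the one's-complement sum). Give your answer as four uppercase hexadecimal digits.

AFCB

One's-complement addition (fold any carry out of bit 15 back into bit 0):
  0xB255 + 0xF5DA = 0x1A82F → wrap carry → 0xA830
  0xA830 + 0xF820 = 0x1A050 → wrap carry → 0xA051
  0xA051 + 0x38F4 = 0x0D945
  0xD945 + 0xEDD2 = 0x1C717 → wrap carry → 0xC718
  0xC718 + 0x891B = 0x15033 → wrap carry → 0x5034
One's-complement sum = 0x5034.
Checksum = ~0x5034 & 0xFFFF = 0xAFCB.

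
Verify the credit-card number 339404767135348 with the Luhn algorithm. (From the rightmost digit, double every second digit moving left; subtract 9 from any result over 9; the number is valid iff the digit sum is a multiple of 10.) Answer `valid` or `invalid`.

From the right, keep odd positions and double even positions (subtract 9 from any doubled value over 9):
  doubled (positions 2,4,...): 8 1 2 3 8 8 6 → sum 36
  kept (positions 1,3,...): 8 3 3 7 7 0 9 3 → sum 40
Total = 76.
76 mod 10 = 6, so the number is invalid.

invalid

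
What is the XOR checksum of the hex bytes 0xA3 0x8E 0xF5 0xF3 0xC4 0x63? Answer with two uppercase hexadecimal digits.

XOR the bytes together:
  start with 0xA3
  0xA3 ⊕ 0x8E = 0x2D
  0x2D ⊕ 0xF5 = 0xD8
  0xD8 ⊕ 0xF3 = 0x2B
  0x2B ⊕ 0xC4 = 0xEF
  0xEF ⊕ 0x63 = 0x8C

8C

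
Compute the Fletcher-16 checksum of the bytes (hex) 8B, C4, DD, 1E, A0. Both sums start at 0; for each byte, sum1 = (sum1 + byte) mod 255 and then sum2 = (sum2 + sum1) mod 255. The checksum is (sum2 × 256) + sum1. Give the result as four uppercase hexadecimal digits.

Running sums (mod 255):
  after byte 0 (8B): sum1=139, sum2=139
  after byte 1 (C4): sum1=80, sum2=219
  after byte 2 (DD): sum1=46, sum2=10
  after byte 3 (1E): sum1=76, sum2=86
  after byte 4 (A0): sum1=236, sum2=67
Checksum = sum2·256 + sum1 = 67·256 + 236 = 17388 = 0x43EC.

43EC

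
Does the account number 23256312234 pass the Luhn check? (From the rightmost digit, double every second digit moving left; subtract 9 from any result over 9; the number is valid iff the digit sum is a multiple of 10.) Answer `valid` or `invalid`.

valid

From the right, keep odd positions and double even positions (subtract 9 from any doubled value over 9):
  doubled (positions 2,4,...): 6 4 6 1 6 → sum 23
  kept (positions 1,3,...): 4 2 1 6 2 2 → sum 17
Total = 40.
40 mod 10 = 0, so the number is valid.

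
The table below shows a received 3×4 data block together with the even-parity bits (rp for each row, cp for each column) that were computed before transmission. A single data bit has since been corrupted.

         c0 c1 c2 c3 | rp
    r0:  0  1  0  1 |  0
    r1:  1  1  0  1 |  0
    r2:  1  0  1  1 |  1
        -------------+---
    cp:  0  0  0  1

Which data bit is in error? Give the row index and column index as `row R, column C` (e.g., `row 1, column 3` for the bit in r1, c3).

row 1, column 2

Recompute each row's even parity and compare to rp:
  r0: data parity 0, sent rp 0 → ok
  r1: data parity 1, sent rp 0 → mismatch
  r2: data parity 1, sent rp 1 → ok
Recompute each column's even parity and compare to cp:
  c0: data parity 0, sent cp 0 → ok
  c1: data parity 0, sent cp 0 → ok
  c2: data parity 1, sent cp 0 → mismatch
  c3: data parity 1, sent cp 1 → ok
Exactly one row (r1) and one column (c2) fail → the flipped bit is at their intersection.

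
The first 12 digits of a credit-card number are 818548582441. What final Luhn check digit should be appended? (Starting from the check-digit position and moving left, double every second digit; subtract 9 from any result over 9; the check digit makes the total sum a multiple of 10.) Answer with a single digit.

Partial digits right→left: 1 4 4 2 8 5 8 4 5 8 1 8
Double every second digit counting from the check-digit position (so the 1st, 3rd, 5th, ... of the partial from the right).
  doubled (with −9 where >9): 2 8 7 7 1 2 → sum 27
  kept as-is: 4 2 5 4 8 8 → sum 31
Total = 27 + 31 = 58.
Check digit = (10 − (58 mod 10)) mod 10 = 2.

2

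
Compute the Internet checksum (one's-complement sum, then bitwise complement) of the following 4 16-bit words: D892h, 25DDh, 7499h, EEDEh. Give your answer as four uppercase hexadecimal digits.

One's-complement addition (fold any carry out of bit 15 back into bit 0):
  0xD892 + 0x25DD = 0x0FE6F
  0xFE6F + 0x7499 = 0x17308 → wrap carry → 0x7309
  0x7309 + 0xEEDE = 0x161E7 → wrap carry → 0x61E8
One's-complement sum = 0x61E8.
Checksum = ~0x61E8 & 0xFFFF = 0x9E17.

9E17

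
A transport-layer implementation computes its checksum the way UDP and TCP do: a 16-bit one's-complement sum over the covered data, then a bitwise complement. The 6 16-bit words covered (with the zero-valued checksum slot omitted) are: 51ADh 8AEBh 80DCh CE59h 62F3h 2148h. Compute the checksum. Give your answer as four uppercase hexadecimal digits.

4FF5

One's-complement addition (fold any carry out of bit 15 back into bit 0):
  0x51AD + 0x8AEB = 0x0DC98
  0xDC98 + 0x80DC = 0x15D74 → wrap carry → 0x5D75
  0x5D75 + 0xCE59 = 0x12BCE → wrap carry → 0x2BCF
  0x2BCF + 0x62F3 = 0x08EC2
  0x8EC2 + 0x2148 = 0x0B00A
One's-complement sum = 0xB00A.
Checksum = ~0xB00A & 0xFFFF = 0x4FF5.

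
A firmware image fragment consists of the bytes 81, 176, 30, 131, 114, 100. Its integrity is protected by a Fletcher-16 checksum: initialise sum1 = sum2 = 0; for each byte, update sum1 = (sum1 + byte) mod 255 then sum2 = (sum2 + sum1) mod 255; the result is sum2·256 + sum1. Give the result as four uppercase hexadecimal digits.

Running sums (mod 255):
  after byte 0 (81): sum1=81, sum2=81
  after byte 1 (176): sum1=2, sum2=83
  after byte 2 (30): sum1=32, sum2=115
  after byte 3 (131): sum1=163, sum2=23
  after byte 4 (114): sum1=22, sum2=45
  after byte 5 (100): sum1=122, sum2=167
Checksum = sum2·256 + sum1 = 167·256 + 122 = 42874 = 0xA77A.

A77A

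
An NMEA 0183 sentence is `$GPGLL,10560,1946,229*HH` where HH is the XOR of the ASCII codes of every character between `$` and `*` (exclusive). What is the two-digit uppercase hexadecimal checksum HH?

7D

XOR the ASCII codes of the payload characters:
  'G' = 0x47 → acc = 0x47
  'P' = 0x50 → acc = 0x17
  'G' = 0x47 → acc = 0x50
  'L' = 0x4C → acc = 0x1C
  'L' = 0x4C → acc = 0x50
  ',' = 0x2C → acc = 0x7C
  '1' = 0x31 → acc = 0x4D
  '0' = 0x30 → acc = 0x7D
  '5' = 0x35 → acc = 0x48
  '6' = 0x36 → acc = 0x7E
  '0' = 0x30 → acc = 0x4E
  ',' = 0x2C → acc = 0x62
  '1' = 0x31 → acc = 0x53
  '9' = 0x39 → acc = 0x6A
  '4' = 0x34 → acc = 0x5E
  '6' = 0x36 → acc = 0x68
  ',' = 0x2C → acc = 0x44
  '2' = 0x32 → acc = 0x76
  '2' = 0x32 → acc = 0x44
  '9' = 0x39 → acc = 0x7D
Checksum = 0x7D.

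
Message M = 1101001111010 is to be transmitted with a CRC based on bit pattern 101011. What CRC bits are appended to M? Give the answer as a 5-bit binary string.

Append 5 zeros: 110100111101000000. Divide by 101011 (XOR where the leading bit is 1):
  pos 0: 110100 XOR 101011 = 011111
  pos 1: 111111 XOR 101011 = 010100
  pos 2: 101001 XOR 101011 = 000010
  pos 6: 101101 XOR 101011 = 000110
  pos 9: 110000 XOR 101011 = 011011
  pos 10: 110110 XOR 101011 = 011101
  pos 11: 111010 XOR 101011 = 010001
  pos 12: 100010 XOR 101011 = 001001
Remainder (last 5 bits) = 01001. This is the CRC / FCS.

01001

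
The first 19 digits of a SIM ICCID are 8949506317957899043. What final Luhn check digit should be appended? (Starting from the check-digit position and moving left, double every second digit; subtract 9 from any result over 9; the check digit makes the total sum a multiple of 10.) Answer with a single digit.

6

Partial digits right→left: 3 4 0 9 9 8 7 5 9 7 1 3 6 0 5 9 4 9 8
Double every second digit counting from the check-digit position (so the 1st, 3rd, 5th, ... of the partial from the right).
  doubled (with −9 where >9): 6 0 9 5 9 2 3 1 8 7 → sum 50
  kept as-is: 4 9 8 5 7 3 0 9 9 → sum 54
Total = 50 + 54 = 104.
Check digit = (10 − (104 mod 10)) mod 10 = 6.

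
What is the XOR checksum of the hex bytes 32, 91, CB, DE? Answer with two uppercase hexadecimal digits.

B6

XOR the bytes together:
  start with 0x32
  0x32 ⊕ 0x91 = 0xA3
  0xA3 ⊕ 0xCB = 0x68
  0x68 ⊕ 0xDE = 0xB6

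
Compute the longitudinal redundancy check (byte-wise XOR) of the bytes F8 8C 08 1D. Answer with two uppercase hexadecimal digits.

XOR the bytes together:
  start with 0xF8
  0xF8 ⊕ 0x8C = 0x74
  0x74 ⊕ 0x08 = 0x7C
  0x7C ⊕ 0x1D = 0x61

61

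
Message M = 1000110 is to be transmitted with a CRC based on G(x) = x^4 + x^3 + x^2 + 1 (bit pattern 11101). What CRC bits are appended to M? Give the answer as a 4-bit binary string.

Append 4 zeros: 10001100000. Divide by 11101 (XOR where the leading bit is 1):
  pos 0: 10001 XOR 11101 = 01100
  pos 1: 11001 XOR 11101 = 00100
  pos 3: 10000 XOR 11101 = 01101
  pos 4: 11010 XOR 11101 = 00111
  pos 6: 11100 XOR 11101 = 00001
Remainder (last 4 bits) = 0001. This is the CRC / FCS.

0001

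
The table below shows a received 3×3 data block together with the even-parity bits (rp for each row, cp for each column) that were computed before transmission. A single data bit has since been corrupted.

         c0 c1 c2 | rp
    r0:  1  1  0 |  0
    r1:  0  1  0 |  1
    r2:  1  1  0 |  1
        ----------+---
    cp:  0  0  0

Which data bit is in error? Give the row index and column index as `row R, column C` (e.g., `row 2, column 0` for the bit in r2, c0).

Recompute each row's even parity and compare to rp:
  r0: data parity 0, sent rp 0 → ok
  r1: data parity 1, sent rp 1 → ok
  r2: data parity 0, sent rp 1 → mismatch
Recompute each column's even parity and compare to cp:
  c0: data parity 0, sent cp 0 → ok
  c1: data parity 1, sent cp 0 → mismatch
  c2: data parity 0, sent cp 0 → ok
Exactly one row (r2) and one column (c1) fail → the flipped bit is at their intersection.

row 2, column 1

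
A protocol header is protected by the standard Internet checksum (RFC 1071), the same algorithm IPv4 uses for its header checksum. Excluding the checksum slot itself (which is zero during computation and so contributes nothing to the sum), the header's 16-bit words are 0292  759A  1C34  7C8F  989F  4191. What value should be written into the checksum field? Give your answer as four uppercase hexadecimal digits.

14DF

One's-complement addition (fold any carry out of bit 15 back into bit 0):
  0x0292 + 0x759A = 0x0782C
  0x782C + 0x1C34 = 0x09460
  0x9460 + 0x7C8F = 0x110EF → wrap carry → 0x10F0
  0x10F0 + 0x989F = 0x0A98F
  0xA98F + 0x4191 = 0x0EB20
One's-complement sum = 0xEB20.
Checksum = ~0xEB20 & 0xFFFF = 0x14DF.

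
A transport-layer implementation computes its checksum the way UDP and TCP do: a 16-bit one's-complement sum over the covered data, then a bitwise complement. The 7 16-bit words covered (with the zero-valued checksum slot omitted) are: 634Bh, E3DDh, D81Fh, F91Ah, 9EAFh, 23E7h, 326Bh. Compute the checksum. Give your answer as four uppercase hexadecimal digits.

One's-complement addition (fold any carry out of bit 15 back into bit 0):
  0x634B + 0xE3DD = 0x14728 → wrap carry → 0x4729
  0x4729 + 0xD81F = 0x11F48 → wrap carry → 0x1F49
  0x1F49 + 0xF91A = 0x11863 → wrap carry → 0x1864
  0x1864 + 0x9EAF = 0x0B713
  0xB713 + 0x23E7 = 0x0DAFA
  0xDAFA + 0x326B = 0x10D65 → wrap carry → 0x0D66
One's-complement sum = 0x0D66.
Checksum = ~0x0D66 & 0xFFFF = 0xF299.

F299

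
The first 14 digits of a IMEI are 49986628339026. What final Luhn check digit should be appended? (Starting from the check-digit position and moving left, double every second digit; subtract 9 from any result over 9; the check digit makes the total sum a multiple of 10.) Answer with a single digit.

0

Partial digits right→left: 6 2 0 9 3 3 8 2 6 6 8 9 9 4
Double every second digit counting from the check-digit position (so the 1st, 3rd, 5th, ... of the partial from the right).
  doubled (with −9 where >9): 3 0 6 7 3 7 9 → sum 35
  kept as-is: 2 9 3 2 6 9 4 → sum 35
Total = 35 + 35 = 70.
Check digit = (10 − (70 mod 10)) mod 10 = 0.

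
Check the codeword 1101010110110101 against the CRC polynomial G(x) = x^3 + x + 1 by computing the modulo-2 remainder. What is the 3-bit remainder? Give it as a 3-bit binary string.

Modulo-2 division of 1101010110110101 by 1011:
  pos 0: 1101 XOR 1011 = 0110
  pos 1: 1100 XOR 1011 = 0111
  pos 2: 1111 XOR 1011 = 0100
  pos 3: 1000 XOR 1011 = 0011
  pos 5: 1111 XOR 1011 = 0100
  pos 6: 1000 XOR 1011 = 0011
  pos 8: 1111 XOR 1011 = 0100
  pos 9: 1000 XOR 1011 = 0011
  pos 11: 1110 XOR 1011 = 0101
  pos 12: 1011 XOR 1011 = 0000
Remainder = 000 (zero — the frame passes the CRC check).

000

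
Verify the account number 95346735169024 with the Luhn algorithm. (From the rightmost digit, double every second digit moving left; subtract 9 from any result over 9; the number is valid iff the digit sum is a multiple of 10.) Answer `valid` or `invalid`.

valid

From the right, keep odd positions and double even positions (subtract 9 from any doubled value over 9):
  doubled (positions 2,4,...): 4 9 2 6 3 6 9 → sum 39
  kept (positions 1,3,...): 4 0 6 5 7 4 5 → sum 31
Total = 70.
70 mod 10 = 0, so the number is valid.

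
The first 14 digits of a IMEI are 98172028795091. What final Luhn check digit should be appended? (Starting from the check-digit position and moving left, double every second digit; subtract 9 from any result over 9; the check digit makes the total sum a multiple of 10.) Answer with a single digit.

Partial digits right→left: 1 9 0 5 9 7 8 2 0 2 7 1 8 9
Double every second digit counting from the check-digit position (so the 1st, 3rd, 5th, ... of the partial from the right).
  doubled (with −9 where >9): 2 0 9 7 0 5 7 → sum 30
  kept as-is: 9 5 7 2 2 1 9 → sum 35
Total = 30 + 35 = 65.
Check digit = (10 − (65 mod 10)) mod 10 = 5.

5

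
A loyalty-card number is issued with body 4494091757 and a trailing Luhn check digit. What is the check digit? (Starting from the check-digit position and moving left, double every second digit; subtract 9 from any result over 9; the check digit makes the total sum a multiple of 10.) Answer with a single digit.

Partial digits right→left: 7 5 7 1 9 0 4 9 4 4
Double every second digit counting from the check-digit position (so the 1st, 3rd, 5th, ... of the partial from the right).
  doubled (with −9 where >9): 5 5 9 8 8 → sum 35
  kept as-is: 5 1 0 9 4 → sum 19
Total = 35 + 19 = 54.
Check digit = (10 − (54 mod 10)) mod 10 = 6.

6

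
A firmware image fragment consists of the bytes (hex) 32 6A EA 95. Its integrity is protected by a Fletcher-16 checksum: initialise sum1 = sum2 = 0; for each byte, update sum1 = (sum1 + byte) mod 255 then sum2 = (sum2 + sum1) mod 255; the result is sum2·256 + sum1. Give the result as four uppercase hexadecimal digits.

Running sums (mod 255):
  after byte 0 (32): sum1=50, sum2=50
  after byte 1 (6A): sum1=156, sum2=206
  after byte 2 (EA): sum1=135, sum2=86
  after byte 3 (95): sum1=29, sum2=115
Checksum = sum2·256 + sum1 = 115·256 + 29 = 29469 = 0x731D.

731D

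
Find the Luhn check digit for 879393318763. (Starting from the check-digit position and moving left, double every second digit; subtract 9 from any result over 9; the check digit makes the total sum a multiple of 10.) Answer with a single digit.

Partial digits right→left: 3 6 7 8 1 3 3 9 3 9 7 8
Double every second digit counting from the check-digit position (so the 1st, 3rd, 5th, ... of the partial from the right).
  doubled (with −9 where >9): 6 5 2 6 6 5 → sum 30
  kept as-is: 6 8 3 9 9 8 → sum 43
Total = 30 + 43 = 73.
Check digit = (10 − (73 mod 10)) mod 10 = 7.

7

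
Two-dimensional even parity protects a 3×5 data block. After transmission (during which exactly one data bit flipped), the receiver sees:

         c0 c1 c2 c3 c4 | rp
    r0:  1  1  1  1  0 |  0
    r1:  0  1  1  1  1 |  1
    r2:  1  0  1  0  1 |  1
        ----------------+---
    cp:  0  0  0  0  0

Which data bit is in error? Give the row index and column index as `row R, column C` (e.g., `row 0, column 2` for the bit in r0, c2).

Recompute each row's even parity and compare to rp:
  r0: data parity 0, sent rp 0 → ok
  r1: data parity 0, sent rp 1 → mismatch
  r2: data parity 1, sent rp 1 → ok
Recompute each column's even parity and compare to cp:
  c0: data parity 0, sent cp 0 → ok
  c1: data parity 0, sent cp 0 → ok
  c2: data parity 1, sent cp 0 → mismatch
  c3: data parity 0, sent cp 0 → ok
  c4: data parity 0, sent cp 0 → ok
Exactly one row (r1) and one column (c2) fail → the flipped bit is at their intersection.

row 1, column 2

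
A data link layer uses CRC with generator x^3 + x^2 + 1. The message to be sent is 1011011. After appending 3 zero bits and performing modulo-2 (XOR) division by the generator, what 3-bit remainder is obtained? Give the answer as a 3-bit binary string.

001

Append 3 zeros: 1011011000. Divide by 1101 (XOR where the leading bit is 1):
  pos 0: 1011 XOR 1101 = 0110
  pos 1: 1100 XOR 1101 = 0001
  pos 4: 1110 XOR 1101 = 0011
  pos 6: 1100 XOR 1101 = 0001
Remainder (last 3 bits) = 001. This is the CRC / FCS.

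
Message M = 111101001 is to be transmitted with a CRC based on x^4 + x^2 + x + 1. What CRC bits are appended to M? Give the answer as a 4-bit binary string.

Append 4 zeros: 1111010010000. Divide by 10111 (XOR where the leading bit is 1):
  pos 0: 11110 XOR 10111 = 01001
  pos 1: 10011 XOR 10111 = 00100
  pos 3: 10000 XOR 10111 = 00111
  pos 5: 11110 XOR 10111 = 01001
  pos 6: 10010 XOR 10111 = 00101
  pos 8: 10100 XOR 10111 = 00011
Remainder (last 4 bits) = 0011. This is the CRC / FCS.

0011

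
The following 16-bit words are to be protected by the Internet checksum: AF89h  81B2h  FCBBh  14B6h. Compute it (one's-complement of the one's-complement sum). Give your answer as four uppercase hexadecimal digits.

BD51

One's-complement addition (fold any carry out of bit 15 back into bit 0):
  0xAF89 + 0x81B2 = 0x1313B → wrap carry → 0x313C
  0x313C + 0xFCBB = 0x12DF7 → wrap carry → 0x2DF8
  0x2DF8 + 0x14B6 = 0x042AE
One's-complement sum = 0x42AE.
Checksum = ~0x42AE & 0xFFFF = 0xBD51.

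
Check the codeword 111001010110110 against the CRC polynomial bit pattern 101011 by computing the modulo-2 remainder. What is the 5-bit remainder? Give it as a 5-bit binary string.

10110

Modulo-2 division of 111001010110110 by 101011:
  pos 0: 111001 XOR 101011 = 010010
  pos 1: 100100 XOR 101011 = 001111
  pos 3: 111110 XOR 101011 = 010101
  pos 4: 101011 XOR 101011 = 000000
Remainder = 10110 (nonzero — an error is detected).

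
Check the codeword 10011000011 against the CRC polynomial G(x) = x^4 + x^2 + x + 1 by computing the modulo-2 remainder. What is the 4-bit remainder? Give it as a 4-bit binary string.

0001

Modulo-2 division of 10011000011 by 10111:
  pos 0: 10011 XOR 10111 = 00100
  pos 2: 10000 XOR 10111 = 00111
  pos 4: 11100 XOR 10111 = 01011
  pos 5: 10111 XOR 10111 = 00000
Remainder = 0001 (nonzero — an error is detected).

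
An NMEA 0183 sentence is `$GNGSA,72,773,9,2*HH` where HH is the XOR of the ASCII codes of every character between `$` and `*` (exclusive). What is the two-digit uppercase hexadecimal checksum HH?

XOR the ASCII codes of the payload characters:
  'G' = 0x47 → acc = 0x47
  'N' = 0x4E → acc = 0x09
  'G' = 0x47 → acc = 0x4E
  'S' = 0x53 → acc = 0x1D
  'A' = 0x41 → acc = 0x5C
  ',' = 0x2C → acc = 0x70
  '7' = 0x37 → acc = 0x47
  '2' = 0x32 → acc = 0x75
  ',' = 0x2C → acc = 0x59
  '7' = 0x37 → acc = 0x6E
  '7' = 0x37 → acc = 0x59
  '3' = 0x33 → acc = 0x6A
  ',' = 0x2C → acc = 0x46
  '9' = 0x39 → acc = 0x7F
  ',' = 0x2C → acc = 0x53
  '2' = 0x32 → acc = 0x61
Checksum = 0x61.

61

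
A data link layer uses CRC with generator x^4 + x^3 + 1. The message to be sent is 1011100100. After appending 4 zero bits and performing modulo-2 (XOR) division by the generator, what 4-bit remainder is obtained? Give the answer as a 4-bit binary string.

1011

Append 4 zeros: 10111001000000. Divide by 11001 (XOR where the leading bit is 1):
  pos 0: 10111 XOR 11001 = 01110
  pos 1: 11100 XOR 11001 = 00101
  pos 3: 10101 XOR 11001 = 01100
  pos 4: 11000 XOR 11001 = 00001
  pos 8: 10000 XOR 11001 = 01001
  pos 9: 10010 XOR 11001 = 01011
Remainder (last 4 bits) = 1011. This is the CRC / FCS.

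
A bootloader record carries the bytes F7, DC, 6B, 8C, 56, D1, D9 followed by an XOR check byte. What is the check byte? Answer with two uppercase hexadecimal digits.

92

XOR the bytes together:
  start with 0xF7
  0xF7 ⊕ 0xDC = 0x2B
  0x2B ⊕ 0x6B = 0x40
  0x40 ⊕ 0x8C = 0xCC
  0xCC ⊕ 0x56 = 0x9A
  0x9A ⊕ 0xD1 = 0x4B
  0x4B ⊕ 0xD9 = 0x92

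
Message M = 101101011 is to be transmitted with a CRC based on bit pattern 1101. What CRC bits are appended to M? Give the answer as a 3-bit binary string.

101

Append 3 zeros: 101101011000. Divide by 1101 (XOR where the leading bit is 1):
  pos 0: 1011 XOR 1101 = 0110
  pos 1: 1100 XOR 1101 = 0001
  pos 4: 1101 XOR 1101 = 0000
  pos 8: 1000 XOR 1101 = 0101
Remainder (last 3 bits) = 101. This is the CRC / FCS.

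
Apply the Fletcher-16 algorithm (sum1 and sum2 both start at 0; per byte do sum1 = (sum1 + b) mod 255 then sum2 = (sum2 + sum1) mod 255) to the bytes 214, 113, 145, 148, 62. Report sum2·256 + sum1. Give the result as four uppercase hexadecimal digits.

Running sums (mod 255):
  after byte 0 (214): sum1=214, sum2=214
  after byte 1 (113): sum1=72, sum2=31
  after byte 2 (145): sum1=217, sum2=248
  after byte 3 (148): sum1=110, sum2=103
  after byte 4 (62): sum1=172, sum2=20
Checksum = sum2·256 + sum1 = 20·256 + 172 = 5292 = 0x14AC.

14AC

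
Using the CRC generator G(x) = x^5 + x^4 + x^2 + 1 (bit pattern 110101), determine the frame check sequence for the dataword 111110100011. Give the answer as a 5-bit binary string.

00101

Append 5 zeros: 11111010001100000. Divide by 110101 (XOR where the leading bit is 1):
  pos 0: 111110 XOR 110101 = 001011
  pos 2: 101110 XOR 110101 = 011011
  pos 3: 110110 XOR 110101 = 000011
  pos 7: 110110 XOR 110101 = 000011
  pos 11: 110000 XOR 110101 = 000101
Remainder (last 5 bits) = 00101. This is the CRC / FCS.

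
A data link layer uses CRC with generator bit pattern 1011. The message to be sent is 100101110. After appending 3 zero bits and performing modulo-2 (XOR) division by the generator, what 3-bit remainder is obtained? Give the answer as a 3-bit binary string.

Append 3 zeros: 100101110000. Divide by 1011 (XOR where the leading bit is 1):
  pos 0: 1001 XOR 1011 = 0010
  pos 2: 1001 XOR 1011 = 0010
  pos 4: 1011 XOR 1011 = 0000
Remainder (last 3 bits) = 000. This is the CRC / FCS.

000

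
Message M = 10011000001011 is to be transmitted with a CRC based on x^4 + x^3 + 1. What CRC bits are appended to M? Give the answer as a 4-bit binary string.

1011

Append 4 zeros: 100110000010110000. Divide by 11001 (XOR where the leading bit is 1):
  pos 0: 10011 XOR 11001 = 01010
  pos 1: 10100 XOR 11001 = 01101
  pos 2: 11010 XOR 11001 = 00011
  pos 5: 11000 XOR 11001 = 00001
  pos 9: 11011 XOR 11001 = 00010
  pos 12: 10000 XOR 11001 = 01001
  pos 13: 10010 XOR 11001 = 01011
Remainder (last 4 bits) = 1011. This is the CRC / FCS.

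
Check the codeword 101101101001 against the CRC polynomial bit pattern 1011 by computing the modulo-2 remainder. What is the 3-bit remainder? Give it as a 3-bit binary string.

000

Modulo-2 division of 101101101001 by 1011:
  pos 0: 1011 XOR 1011 = 0000
  pos 5: 1101 XOR 1011 = 0110
  pos 6: 1100 XOR 1011 = 0111
  pos 7: 1110 XOR 1011 = 0101
  pos 8: 1011 XOR 1011 = 0000
Remainder = 000 (zero — the frame passes the CRC check).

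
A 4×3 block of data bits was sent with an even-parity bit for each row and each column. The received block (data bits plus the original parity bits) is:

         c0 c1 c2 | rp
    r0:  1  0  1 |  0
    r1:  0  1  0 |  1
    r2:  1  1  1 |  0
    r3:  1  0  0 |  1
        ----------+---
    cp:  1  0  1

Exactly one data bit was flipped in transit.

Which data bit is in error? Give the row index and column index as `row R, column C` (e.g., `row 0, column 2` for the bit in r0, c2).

row 2, column 2

Recompute each row's even parity and compare to rp:
  r0: data parity 0, sent rp 0 → ok
  r1: data parity 1, sent rp 1 → ok
  r2: data parity 1, sent rp 0 → mismatch
  r3: data parity 1, sent rp 1 → ok
Recompute each column's even parity and compare to cp:
  c0: data parity 1, sent cp 1 → ok
  c1: data parity 0, sent cp 0 → ok
  c2: data parity 0, sent cp 1 → mismatch
Exactly one row (r2) and one column (c2) fail → the flipped bit is at their intersection.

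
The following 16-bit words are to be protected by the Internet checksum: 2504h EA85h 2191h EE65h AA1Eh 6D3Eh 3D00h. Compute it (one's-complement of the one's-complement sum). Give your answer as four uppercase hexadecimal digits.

8C21

One's-complement addition (fold any carry out of bit 15 back into bit 0):
  0x2504 + 0xEA85 = 0x10F89 → wrap carry → 0x0F8A
  0x0F8A + 0x2191 = 0x0311B
  0x311B + 0xEE65 = 0x11F80 → wrap carry → 0x1F81
  0x1F81 + 0xAA1E = 0x0C99F
  0xC99F + 0x6D3E = 0x136DD → wrap carry → 0x36DE
  0x36DE + 0x3D00 = 0x073DE
One's-complement sum = 0x73DE.
Checksum = ~0x73DE & 0xFFFF = 0x8C21.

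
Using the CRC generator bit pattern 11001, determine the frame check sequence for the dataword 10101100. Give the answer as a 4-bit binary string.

0000

Append 4 zeros: 101011000000. Divide by 11001 (XOR where the leading bit is 1):
  pos 0: 10101 XOR 11001 = 01100
  pos 1: 11001 XOR 11001 = 00000
Remainder (last 4 bits) = 0000. This is the CRC / FCS.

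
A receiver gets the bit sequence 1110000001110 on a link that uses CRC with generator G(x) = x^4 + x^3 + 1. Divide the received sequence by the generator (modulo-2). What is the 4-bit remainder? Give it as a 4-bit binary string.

Modulo-2 division of 1110000001110 by 11001:
  pos 0: 11100 XOR 11001 = 00101
  pos 2: 10100 XOR 11001 = 01101
  pos 3: 11010 XOR 11001 = 00011
  pos 6: 11011 XOR 11001 = 00010
Remainder = 1010 (nonzero — an error is detected).

1010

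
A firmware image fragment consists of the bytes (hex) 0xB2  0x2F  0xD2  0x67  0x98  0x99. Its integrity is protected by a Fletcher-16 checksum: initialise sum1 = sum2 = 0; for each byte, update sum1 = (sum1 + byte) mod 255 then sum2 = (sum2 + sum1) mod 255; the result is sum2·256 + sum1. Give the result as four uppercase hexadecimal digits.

Running sums (mod 255):
  after byte 0 (0xB2): sum1=178, sum2=178
  after byte 1 (0x2F): sum1=225, sum2=148
  after byte 2 (0xD2): sum1=180, sum2=73
  after byte 3 (0x67): sum1=28, sum2=101
  after byte 4 (0x98): sum1=180, sum2=26
  after byte 5 (0x99): sum1=78, sum2=104
Checksum = sum2·256 + sum1 = 104·256 + 78 = 26702 = 0x684E.

684E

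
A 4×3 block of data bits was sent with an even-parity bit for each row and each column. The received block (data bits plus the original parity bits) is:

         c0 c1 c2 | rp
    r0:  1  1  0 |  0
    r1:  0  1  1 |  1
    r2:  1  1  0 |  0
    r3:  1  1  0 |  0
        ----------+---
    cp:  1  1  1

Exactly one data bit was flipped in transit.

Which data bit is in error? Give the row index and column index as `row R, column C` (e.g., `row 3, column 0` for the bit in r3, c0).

row 1, column 1

Recompute each row's even parity and compare to rp:
  r0: data parity 0, sent rp 0 → ok
  r1: data parity 0, sent rp 1 → mismatch
  r2: data parity 0, sent rp 0 → ok
  r3: data parity 0, sent rp 0 → ok
Recompute each column's even parity and compare to cp:
  c0: data parity 1, sent cp 1 → ok
  c1: data parity 0, sent cp 1 → mismatch
  c2: data parity 1, sent cp 1 → ok
Exactly one row (r1) and one column (c1) fail → the flipped bit is at their intersection.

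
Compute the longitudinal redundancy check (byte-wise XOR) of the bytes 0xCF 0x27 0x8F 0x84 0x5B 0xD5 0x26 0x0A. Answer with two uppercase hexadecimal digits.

XOR the bytes together:
  start with 0xCF
  0xCF ⊕ 0x27 = 0xE8
  0xE8 ⊕ 0x8F = 0x67
  0x67 ⊕ 0x84 = 0xE3
  0xE3 ⊕ 0x5B = 0xB8
  0xB8 ⊕ 0xD5 = 0x6D
  0x6D ⊕ 0x26 = 0x4B
  0x4B ⊕ 0x0A = 0x41

41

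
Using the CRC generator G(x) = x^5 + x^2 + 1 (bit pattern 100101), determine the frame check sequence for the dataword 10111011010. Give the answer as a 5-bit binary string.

Append 5 zeros: 1011101101000000. Divide by 100101 (XOR where the leading bit is 1):
  pos 0: 101110 XOR 100101 = 001011
  pos 2: 101111 XOR 100101 = 001010
  pos 4: 101001 XOR 100101 = 001100
  pos 6: 110000 XOR 100101 = 010101
  pos 7: 101010 XOR 100101 = 001111
  pos 9: 111100 XOR 100101 = 011001
  pos 10: 110010 XOR 100101 = 010111
Remainder (last 5 bits) = 10111. This is the CRC / FCS.

10111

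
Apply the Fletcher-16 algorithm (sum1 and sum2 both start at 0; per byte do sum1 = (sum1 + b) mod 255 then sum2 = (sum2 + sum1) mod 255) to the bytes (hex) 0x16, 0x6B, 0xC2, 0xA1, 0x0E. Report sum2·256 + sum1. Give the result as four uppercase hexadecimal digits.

B5F3

Running sums (mod 255):
  after byte 0 (0x16): sum1=22, sum2=22
  after byte 1 (0x6B): sum1=129, sum2=151
  after byte 2 (0xC2): sum1=68, sum2=219
  after byte 3 (0xA1): sum1=229, sum2=193
  after byte 4 (0x0E): sum1=243, sum2=181
Checksum = sum2·256 + sum1 = 181·256 + 243 = 46579 = 0xB5F3.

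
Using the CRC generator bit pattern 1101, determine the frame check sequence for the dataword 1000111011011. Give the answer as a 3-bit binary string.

001

Append 3 zeros: 1000111011011000. Divide by 1101 (XOR where the leading bit is 1):
  pos 0: 1000 XOR 1101 = 0101
  pos 1: 1011 XOR 1101 = 0110
  pos 2: 1101 XOR 1101 = 0000
  pos 6: 1011 XOR 1101 = 0110
  pos 7: 1100 XOR 1101 = 0001
  pos 10: 1110 XOR 1101 = 0011
  pos 12: 1100 XOR 1101 = 0001
Remainder (last 3 bits) = 001. This is the CRC / FCS.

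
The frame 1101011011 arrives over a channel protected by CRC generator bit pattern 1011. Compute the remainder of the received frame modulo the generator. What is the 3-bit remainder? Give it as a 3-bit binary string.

101

Modulo-2 division of 1101011011 by 1011:
  pos 0: 1101 XOR 1011 = 0110
  pos 1: 1100 XOR 1011 = 0111
  pos 2: 1111 XOR 1011 = 0100
  pos 3: 1001 XOR 1011 = 0010
  pos 5: 1001 XOR 1011 = 0010
Remainder = 101 (nonzero — an error is detected).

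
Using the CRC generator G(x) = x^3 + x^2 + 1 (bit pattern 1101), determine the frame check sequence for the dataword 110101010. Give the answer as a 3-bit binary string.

001

Append 3 zeros: 110101010000. Divide by 1101 (XOR where the leading bit is 1):
  pos 0: 1101 XOR 1101 = 0000
  pos 5: 1010 XOR 1101 = 0111
  pos 6: 1110 XOR 1101 = 0011
  pos 8: 1100 XOR 1101 = 0001
Remainder (last 3 bits) = 001. This is the CRC / FCS.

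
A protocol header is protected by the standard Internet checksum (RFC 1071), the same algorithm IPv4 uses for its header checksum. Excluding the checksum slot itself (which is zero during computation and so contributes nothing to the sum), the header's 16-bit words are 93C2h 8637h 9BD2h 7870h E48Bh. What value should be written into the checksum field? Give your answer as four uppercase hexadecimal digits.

ED36

One's-complement addition (fold any carry out of bit 15 back into bit 0):
  0x93C2 + 0x8637 = 0x119F9 → wrap carry → 0x19FA
  0x19FA + 0x9BD2 = 0x0B5CC
  0xB5CC + 0x7870 = 0x12E3C → wrap carry → 0x2E3D
  0x2E3D + 0xE48B = 0x112C8 → wrap carry → 0x12C9
One's-complement sum = 0x12C9.
Checksum = ~0x12C9 & 0xFFFF = 0xED36.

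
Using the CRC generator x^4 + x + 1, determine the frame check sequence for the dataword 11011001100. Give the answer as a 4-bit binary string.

Append 4 zeros: 110110011000000. Divide by 10011 (XOR where the leading bit is 1):
  pos 0: 11011 XOR 10011 = 01000
  pos 1: 10000 XOR 10011 = 00011
  pos 4: 11011 XOR 10011 = 01000
  pos 5: 10000 XOR 10011 = 00011
  pos 8: 11000 XOR 10011 = 01011
  pos 9: 10110 XOR 10011 = 00101
Remainder (last 4 bits) = 1010. This is the CRC / FCS.

1010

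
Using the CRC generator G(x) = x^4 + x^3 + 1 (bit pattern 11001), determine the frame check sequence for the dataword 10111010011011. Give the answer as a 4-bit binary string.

Append 4 zeros: 101110100110110000. Divide by 11001 (XOR where the leading bit is 1):
  pos 0: 10111 XOR 11001 = 01110
  pos 1: 11100 XOR 11001 = 00101
  pos 3: 10110 XOR 11001 = 01111
  pos 4: 11110 XOR 11001 = 00111
  pos 6: 11111 XOR 11001 = 00110
  pos 8: 11001 XOR 11001 = 00000
  pos 13: 10000 XOR 11001 = 01001
Remainder (last 4 bits) = 1001. This is the CRC / FCS.

1001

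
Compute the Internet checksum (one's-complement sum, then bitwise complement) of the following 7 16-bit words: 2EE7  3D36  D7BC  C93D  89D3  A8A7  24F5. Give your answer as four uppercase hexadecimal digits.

One's-complement addition (fold any carry out of bit 15 back into bit 0):
  0x2EE7 + 0x3D36 = 0x06C1D
  0x6C1D + 0xD7BC = 0x143D9 → wrap carry → 0x43DA
  0x43DA + 0xC93D = 0x10D17 → wrap carry → 0x0D18
  0x0D18 + 0x89D3 = 0x096EB
  0x96EB + 0xA8A7 = 0x13F92 → wrap carry → 0x3F93
  0x3F93 + 0x24F5 = 0x06488
One's-complement sum = 0x6488.
Checksum = ~0x6488 & 0xFFFF = 0x9B77.

9B77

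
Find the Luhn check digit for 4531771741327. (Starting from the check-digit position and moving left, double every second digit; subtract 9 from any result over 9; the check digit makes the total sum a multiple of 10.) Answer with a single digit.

Partial digits right→left: 7 2 3 1 4 7 1 7 7 1 3 5 4
Double every second digit counting from the check-digit position (so the 1st, 3rd, 5th, ... of the partial from the right).
  doubled (with −9 where >9): 5 6 8 2 5 6 8 → sum 40
  kept as-is: 2 1 7 7 1 5 → sum 23
Total = 40 + 23 = 63.
Check digit = (10 − (63 mod 10)) mod 10 = 7.

7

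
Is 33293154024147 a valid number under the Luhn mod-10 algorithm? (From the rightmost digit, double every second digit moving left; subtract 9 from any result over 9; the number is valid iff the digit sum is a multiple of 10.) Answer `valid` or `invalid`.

From the right, keep odd positions and double even positions (subtract 9 from any doubled value over 9):
  doubled (positions 2,4,...): 8 8 0 1 6 4 6 → sum 33
  kept (positions 1,3,...): 7 1 2 4 1 9 3 → sum 27
Total = 60.
60 mod 10 = 0, so the number is valid.

valid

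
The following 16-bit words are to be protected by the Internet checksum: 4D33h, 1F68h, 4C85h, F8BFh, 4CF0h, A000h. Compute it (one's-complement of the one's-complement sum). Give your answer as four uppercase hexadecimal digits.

One's-complement addition (fold any carry out of bit 15 back into bit 0):
  0x4D33 + 0x1F68 = 0x06C9B
  0x6C9B + 0x4C85 = 0x0B920
  0xB920 + 0xF8BF = 0x1B1DF → wrap carry → 0xB1E0
  0xB1E0 + 0x4CF0 = 0x0FED0
  0xFED0 + 0xA000 = 0x19ED0 → wrap carry → 0x9ED1
One's-complement sum = 0x9ED1.
Checksum = ~0x9ED1 & 0xFFFF = 0x612E.

612E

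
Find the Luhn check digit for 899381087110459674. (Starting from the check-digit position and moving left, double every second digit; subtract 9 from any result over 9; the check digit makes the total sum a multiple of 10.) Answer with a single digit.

9

Partial digits right→left: 4 7 6 9 5 4 0 1 1 7 8 0 1 8 3 9 9 8
Double every second digit counting from the check-digit position (so the 1st, 3rd, 5th, ... of the partial from the right).
  doubled (with −9 where >9): 8 3 1 0 2 7 2 6 9 → sum 38
  kept as-is: 7 9 4 1 7 0 8 9 8 → sum 53
Total = 38 + 53 = 91.
Check digit = (10 − (91 mod 10)) mod 10 = 9.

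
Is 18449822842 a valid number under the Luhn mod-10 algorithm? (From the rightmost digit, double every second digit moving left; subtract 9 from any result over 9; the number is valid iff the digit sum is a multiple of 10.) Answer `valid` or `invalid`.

valid

From the right, keep odd positions and double even positions (subtract 9 from any doubled value over 9):
  doubled (positions 2,4,...): 8 4 7 8 7 → sum 34
  kept (positions 1,3,...): 2 8 2 9 4 1 → sum 26
Total = 60.
60 mod 10 = 0, so the number is valid.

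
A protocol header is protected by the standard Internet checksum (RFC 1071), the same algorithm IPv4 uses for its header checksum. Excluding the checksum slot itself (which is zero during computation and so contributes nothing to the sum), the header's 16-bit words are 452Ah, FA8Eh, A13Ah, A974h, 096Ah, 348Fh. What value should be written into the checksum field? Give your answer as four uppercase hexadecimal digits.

379E

One's-complement addition (fold any carry out of bit 15 back into bit 0):
  0x452A + 0xFA8E = 0x13FB8 → wrap carry → 0x3FB9
  0x3FB9 + 0xA13A = 0x0E0F3
  0xE0F3 + 0xA974 = 0x18A67 → wrap carry → 0x8A68
  0x8A68 + 0x096A = 0x093D2
  0x93D2 + 0x348F = 0x0C861
One's-complement sum = 0xC861.
Checksum = ~0xC861 & 0xFFFF = 0x379E.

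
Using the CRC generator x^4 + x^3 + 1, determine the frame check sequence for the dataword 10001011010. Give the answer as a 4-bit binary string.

0100

Append 4 zeros: 100010110100000. Divide by 11001 (XOR where the leading bit is 1):
  pos 0: 10001 XOR 11001 = 01000
  pos 1: 10000 XOR 11001 = 01001
  pos 2: 10011 XOR 11001 = 01010
  pos 3: 10101 XOR 11001 = 01100
  pos 4: 11000 XOR 11001 = 00001
  pos 8: 11000 XOR 11001 = 00001
Remainder (last 4 bits) = 0100. This is the CRC / FCS.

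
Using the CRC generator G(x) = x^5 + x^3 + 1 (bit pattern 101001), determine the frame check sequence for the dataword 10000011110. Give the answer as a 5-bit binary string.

11110

Append 5 zeros: 1000001111000000. Divide by 101001 (XOR where the leading bit is 1):
  pos 0: 100000 XOR 101001 = 001001
  pos 2: 100111 XOR 101001 = 001110
  pos 4: 111011 XOR 101001 = 010010
  pos 5: 100100 XOR 101001 = 001101
  pos 7: 110100 XOR 101001 = 011101
  pos 8: 111010 XOR 101001 = 010011
  pos 9: 100110 XOR 101001 = 001111
Remainder (last 5 bits) = 11110. This is the CRC / FCS.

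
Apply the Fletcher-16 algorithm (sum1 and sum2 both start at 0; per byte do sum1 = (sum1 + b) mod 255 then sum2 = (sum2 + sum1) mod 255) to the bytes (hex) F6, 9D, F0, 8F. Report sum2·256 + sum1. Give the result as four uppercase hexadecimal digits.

2615

Running sums (mod 255):
  after byte 0 (F6): sum1=246, sum2=246
  after byte 1 (9D): sum1=148, sum2=139
  after byte 2 (F0): sum1=133, sum2=17
  after byte 3 (8F): sum1=21, sum2=38
Checksum = sum2·256 + sum1 = 38·256 + 21 = 9749 = 0x2615.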